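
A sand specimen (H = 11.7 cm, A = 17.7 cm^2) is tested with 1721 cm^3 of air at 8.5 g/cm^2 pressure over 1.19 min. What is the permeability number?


Formula: Permeability Number P = (V * H) / (p * A * t)
Numerator: V * H = 1721 * 11.7 = 20135.7
Denominator: p * A * t = 8.5 * 17.7 * 1.19 = 179.0355
P = 20135.7 / 179.0355 = 112.4676

Answer: 112.4676


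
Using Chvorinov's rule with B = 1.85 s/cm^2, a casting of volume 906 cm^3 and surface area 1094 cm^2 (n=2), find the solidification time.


Formula: t_s = B * (V/A)^n  (Chvorinov's rule, n=2)
Modulus M = V/A = 906/1094 = 0.828154 cm
M^2 = 0.828154^2 = 0.685839 cm^2
t_s = 1.85 * 0.685839 = 1.2688 s


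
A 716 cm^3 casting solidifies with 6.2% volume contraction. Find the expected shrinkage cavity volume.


Formula: V_shrink = V_casting * shrinkage_pct / 100
V_shrink = 716 cm^3 * 6.2 / 100 = 44.3920 cm^3

44.3920 cm^3


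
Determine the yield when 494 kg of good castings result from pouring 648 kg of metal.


Formula: Casting Yield = (W_good / W_total) * 100
Yield = (494 kg / 648 kg) * 100 = 76.2346%

Answer: 76.2346%


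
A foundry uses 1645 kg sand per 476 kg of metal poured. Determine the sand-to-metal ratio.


Formula: Sand-to-Metal Ratio = W_sand / W_metal
Ratio = 1645 kg / 476 kg = 3.4559

Final answer: 3.4559


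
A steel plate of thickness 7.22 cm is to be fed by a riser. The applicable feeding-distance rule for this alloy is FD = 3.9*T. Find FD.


Formula: FD = 3.9 * T  (riser feeding-distance rule)
FD = 3.9 * 7.22 cm = 28.1580 cm

28.1580 cm


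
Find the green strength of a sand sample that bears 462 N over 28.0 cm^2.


Formula: Compressive Strength = Force / Area
Strength = 462 N / 28.0 cm^2 = 16.5000 N/cm^2

Final answer: 16.5000 N/cm^2


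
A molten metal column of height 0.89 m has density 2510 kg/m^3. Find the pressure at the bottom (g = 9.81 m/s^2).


Formula: P = rho * g * h
rho * g = 2510 * 9.81 = 24623.1 N/m^3
P = 24623.1 * 0.89 = 21914.5590 Pa


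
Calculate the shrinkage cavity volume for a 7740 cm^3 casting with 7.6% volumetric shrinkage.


Formula: V_shrink = V_casting * shrinkage_pct / 100
V_shrink = 7740 cm^3 * 7.6 / 100 = 588.2400 cm^3

588.2400 cm^3


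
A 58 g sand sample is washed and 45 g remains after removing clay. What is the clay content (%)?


Formula: Clay% = (W_total - W_washed) / W_total * 100
Clay mass = 58 - 45 = 13 g
Clay% = 13 / 58 * 100 = 22.4138%

22.4138%


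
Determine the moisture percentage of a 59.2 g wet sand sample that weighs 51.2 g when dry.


Formula: MC = (W_wet - W_dry) / W_wet * 100
Water mass = 59.2 - 51.2 = 8.0 g
MC = 8.0 / 59.2 * 100 = 13.5135%

Final answer: 13.5135%


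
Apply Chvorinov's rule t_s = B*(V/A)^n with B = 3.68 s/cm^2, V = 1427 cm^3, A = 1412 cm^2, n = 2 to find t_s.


Formula: t_s = B * (V/A)^n  (Chvorinov's rule, n=2)
Modulus M = V/A = 1427/1412 = 1.010623 cm
M^2 = 1.010623^2 = 1.021359 cm^2
t_s = 3.68 * 1.021359 = 3.7586 s


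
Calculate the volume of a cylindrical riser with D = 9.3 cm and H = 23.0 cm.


Formula: V = pi * (D/2)^2 * H  (cylinder volume)
Radius = D/2 = 9.3/2 = 4.65 cm
V = pi * 4.65^2 * 23.0 = 1562.3690 cm^3

1562.3690 cm^3


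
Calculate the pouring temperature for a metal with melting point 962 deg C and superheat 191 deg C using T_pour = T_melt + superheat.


Formula: T_pour = T_melt + Superheat
T_pour = 962 + 191 = 1153 deg C

1153 deg C


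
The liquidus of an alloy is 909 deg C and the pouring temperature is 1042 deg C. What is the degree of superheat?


Formula: Superheat = T_pour - T_melt
Superheat = 1042 - 909 = 133 deg C


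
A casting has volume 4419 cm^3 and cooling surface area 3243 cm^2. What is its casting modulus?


Formula: Casting Modulus M = V / A
M = 4419 cm^3 / 3243 cm^2 = 1.3626 cm


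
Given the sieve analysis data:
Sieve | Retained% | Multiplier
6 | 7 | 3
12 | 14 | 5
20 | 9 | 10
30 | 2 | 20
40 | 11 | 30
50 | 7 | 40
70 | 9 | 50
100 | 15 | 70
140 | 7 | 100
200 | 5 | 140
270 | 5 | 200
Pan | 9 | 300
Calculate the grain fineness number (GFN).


Formula: GFN = sum(pct * multiplier) / sum(pct)
sum(pct * multiplier) = 7431
sum(pct) = 100
GFN = 7431 / 100 = 74.31

Final answer: 74.31


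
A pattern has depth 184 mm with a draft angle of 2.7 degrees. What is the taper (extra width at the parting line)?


Formula: taper = depth * tan(draft_angle)
tan(2.7 deg) = 0.0471588
taper = 184 mm * 0.0471588 = 8.6772 mm

Final answer: 8.6772 mm


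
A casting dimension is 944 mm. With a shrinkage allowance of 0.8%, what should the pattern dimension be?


Formula: L_pattern = L_casting * (1 + shrinkage_rate/100)
Shrinkage factor = 1 + 0.8/100 = 1.008
L_pattern = 944 mm * 1.008 = 951.5520 mm

Final answer: 951.5520 mm


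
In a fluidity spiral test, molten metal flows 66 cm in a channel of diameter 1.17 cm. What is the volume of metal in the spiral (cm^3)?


Formula: V = pi * (d/2)^2 * L  (cylinder volume)
Radius = 1.17/2 = 0.585 cm
V = pi * 0.585^2 * 66 = 70.9587 cm^3

Final answer: 70.9587 cm^3


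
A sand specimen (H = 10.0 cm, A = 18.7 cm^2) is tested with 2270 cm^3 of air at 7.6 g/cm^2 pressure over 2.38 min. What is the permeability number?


Formula: Permeability Number P = (V * H) / (p * A * t)
Numerator: V * H = 2270 * 10.0 = 22700.0
Denominator: p * A * t = 7.6 * 18.7 * 2.38 = 338.2456
P = 22700.0 / 338.2456 = 67.1110

67.1110


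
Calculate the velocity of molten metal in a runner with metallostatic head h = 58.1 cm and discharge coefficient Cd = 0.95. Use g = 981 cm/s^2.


Formula: v = Cd * sqrt(2 * g * h)  (Torricelli with discharge coefficient)
2*g*h = 2 * 981 * 58.1 = 113992.2 cm^2/s^2
sqrt(113992.2) = 337.62731 cm/s
v = 0.95 * 337.62731 = 320.7459 cm/s

320.7459 cm/s


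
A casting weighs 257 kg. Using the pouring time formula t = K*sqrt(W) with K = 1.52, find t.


Formula: t = K * sqrt(W)
sqrt(W) = sqrt(257) = 16.03122
t = 1.52 * 16.03122 = 24.3675 s


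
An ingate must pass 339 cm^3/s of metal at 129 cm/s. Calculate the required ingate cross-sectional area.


Formula: A_ingate = Q / v  (continuity equation)
A = 339 cm^3/s / 129 cm/s = 2.6279 cm^2

2.6279 cm^2


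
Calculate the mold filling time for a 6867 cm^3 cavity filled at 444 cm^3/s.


Formula: t_fill = V_mold / Q_flow
t = 6867 cm^3 / 444 cm^3/s = 15.4662 s

Final answer: 15.4662 s


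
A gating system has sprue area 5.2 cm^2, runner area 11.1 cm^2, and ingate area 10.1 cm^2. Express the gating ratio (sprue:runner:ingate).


Sprue:Runner:Ingate = 1 : 11.1/5.2 : 10.1/5.2 = 1:2.13:1.94


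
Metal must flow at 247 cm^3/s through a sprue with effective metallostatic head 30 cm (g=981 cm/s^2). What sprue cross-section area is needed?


Formula: v = sqrt(2*g*h), A = Q/v
Velocity: v = sqrt(2 * 981 * 30) = sqrt(58860) = 242.6108 cm/s
Sprue area: A = Q / v = 247 / 242.6108 = 1.0181 cm^2


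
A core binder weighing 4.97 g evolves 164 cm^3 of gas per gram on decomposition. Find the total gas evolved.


Formula: V_gas = W_binder * gas_evolution_rate
V = 4.97 g * 164 cm^3/g = 815.0800 cm^3

Answer: 815.0800 cm^3


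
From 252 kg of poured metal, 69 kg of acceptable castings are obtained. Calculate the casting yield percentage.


Formula: Casting Yield = (W_good / W_total) * 100
Yield = (69 kg / 252 kg) * 100 = 27.3810%

Answer: 27.3810%


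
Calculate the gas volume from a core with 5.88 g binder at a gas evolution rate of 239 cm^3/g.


Formula: V_gas = W_binder * gas_evolution_rate
V = 5.88 g * 239 cm^3/g = 1405.3200 cm^3

1405.3200 cm^3


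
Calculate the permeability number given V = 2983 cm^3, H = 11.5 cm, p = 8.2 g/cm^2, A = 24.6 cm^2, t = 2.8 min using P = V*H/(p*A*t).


Formula: Permeability Number P = (V * H) / (p * A * t)
Numerator: V * H = 2983 * 11.5 = 34304.5
Denominator: p * A * t = 8.2 * 24.6 * 2.8 = 564.816
P = 34304.5 / 564.816 = 60.7357

60.7357


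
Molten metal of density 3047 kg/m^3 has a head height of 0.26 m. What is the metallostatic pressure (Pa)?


Formula: P = rho * g * h
rho * g = 3047 * 9.81 = 29891.07 N/m^3
P = 29891.07 * 0.26 = 7771.6782 Pa

7771.6782 Pa


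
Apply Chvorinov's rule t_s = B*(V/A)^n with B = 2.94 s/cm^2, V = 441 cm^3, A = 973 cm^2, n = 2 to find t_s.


Formula: t_s = B * (V/A)^n  (Chvorinov's rule, n=2)
Modulus M = V/A = 441/973 = 0.453237 cm
M^2 = 0.453237^2 = 0.205424 cm^2
t_s = 2.94 * 0.205424 = 0.6039 s


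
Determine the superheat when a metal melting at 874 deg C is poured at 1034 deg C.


Formula: Superheat = T_pour - T_melt
Superheat = 1034 - 874 = 160 deg C

Answer: 160 deg C


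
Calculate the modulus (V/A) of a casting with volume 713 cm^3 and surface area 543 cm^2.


Formula: Casting Modulus M = V / A
M = 713 cm^3 / 543 cm^2 = 1.3131 cm

1.3131 cm


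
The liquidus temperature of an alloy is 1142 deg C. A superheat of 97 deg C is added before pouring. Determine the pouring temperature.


Formula: T_pour = T_melt + Superheat
T_pour = 1142 + 97 = 1239 deg C

Answer: 1239 deg C


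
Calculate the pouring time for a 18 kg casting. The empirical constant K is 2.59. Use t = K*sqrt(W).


Formula: t = K * sqrt(W)
sqrt(W) = sqrt(18) = 4.24264
t = 2.59 * 4.24264 = 10.9884 s

10.9884 s


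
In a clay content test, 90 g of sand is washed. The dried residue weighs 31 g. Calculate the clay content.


Formula: Clay% = (W_total - W_washed) / W_total * 100
Clay mass = 90 - 31 = 59 g
Clay% = 59 / 90 * 100 = 65.5556%

Final answer: 65.5556%


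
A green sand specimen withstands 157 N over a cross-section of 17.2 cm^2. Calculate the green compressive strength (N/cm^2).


Formula: Compressive Strength = Force / Area
Strength = 157 N / 17.2 cm^2 = 9.1279 N/cm^2

Answer: 9.1279 N/cm^2


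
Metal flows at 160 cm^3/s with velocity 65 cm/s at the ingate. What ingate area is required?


Formula: A_ingate = Q / v  (continuity equation)
A = 160 cm^3/s / 65 cm/s = 2.4615 cm^2

Final answer: 2.4615 cm^2


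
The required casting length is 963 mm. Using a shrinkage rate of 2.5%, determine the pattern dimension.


Formula: L_pattern = L_casting * (1 + shrinkage_rate/100)
Shrinkage factor = 1 + 2.5/100 = 1.025
L_pattern = 963 mm * 1.025 = 987.0750 mm

Final answer: 987.0750 mm


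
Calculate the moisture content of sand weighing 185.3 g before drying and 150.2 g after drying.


Formula: MC = (W_wet - W_dry) / W_wet * 100
Water mass = 185.3 - 150.2 = 35.1 g
MC = 35.1 / 185.3 * 100 = 18.9423%

Answer: 18.9423%


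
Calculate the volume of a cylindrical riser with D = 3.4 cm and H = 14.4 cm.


Formula: V = pi * (D/2)^2 * H  (cylinder volume)
Radius = D/2 = 3.4/2 = 1.7 cm
V = pi * 1.7^2 * 14.4 = 130.7405 cm^3

Final answer: 130.7405 cm^3


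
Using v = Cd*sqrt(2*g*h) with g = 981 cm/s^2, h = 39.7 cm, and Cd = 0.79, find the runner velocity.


Formula: v = Cd * sqrt(2 * g * h)  (Torricelli with discharge coefficient)
2*g*h = 2 * 981 * 39.7 = 77891.4 cm^2/s^2
sqrt(77891.4) = 279.09031 cm/s
v = 0.79 * 279.09031 = 220.4813 cm/s

220.4813 cm/s


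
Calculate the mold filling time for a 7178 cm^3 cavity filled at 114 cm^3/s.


Formula: t_fill = V_mold / Q_flow
t = 7178 cm^3 / 114 cm^3/s = 62.9649 s

Answer: 62.9649 s


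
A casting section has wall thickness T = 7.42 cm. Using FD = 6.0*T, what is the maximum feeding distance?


Formula: FD = 6.0 * T  (riser feeding-distance rule)
FD = 6.0 * 7.42 cm = 44.5200 cm

Answer: 44.5200 cm


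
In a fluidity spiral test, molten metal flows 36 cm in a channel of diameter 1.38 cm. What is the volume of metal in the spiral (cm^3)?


Formula: V = pi * (d/2)^2 * L  (cylinder volume)
Radius = 1.38/2 = 0.69 cm
V = pi * 0.69^2 * 36 = 53.8456 cm^3

Answer: 53.8456 cm^3


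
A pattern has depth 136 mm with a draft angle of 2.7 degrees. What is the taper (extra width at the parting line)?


Formula: taper = depth * tan(draft_angle)
tan(2.7 deg) = 0.0471588
taper = 136 mm * 0.0471588 = 6.4136 mm

Answer: 6.4136 mm


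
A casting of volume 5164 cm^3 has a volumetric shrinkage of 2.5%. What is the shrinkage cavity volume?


Formula: V_shrink = V_casting * shrinkage_pct / 100
V_shrink = 5164 cm^3 * 2.5 / 100 = 129.1000 cm^3

Final answer: 129.1000 cm^3


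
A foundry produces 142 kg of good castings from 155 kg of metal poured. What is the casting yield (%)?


Formula: Casting Yield = (W_good / W_total) * 100
Yield = (142 kg / 155 kg) * 100 = 91.6129%

Final answer: 91.6129%


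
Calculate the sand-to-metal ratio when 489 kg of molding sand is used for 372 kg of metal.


Formula: Sand-to-Metal Ratio = W_sand / W_metal
Ratio = 489 kg / 372 kg = 1.3145


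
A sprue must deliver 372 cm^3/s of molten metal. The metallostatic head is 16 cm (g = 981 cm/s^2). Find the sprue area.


Formula: v = sqrt(2*g*h), A = Q/v
Velocity: v = sqrt(2 * 981 * 16) = sqrt(31392) = 177.1779 cm/s
Sprue area: A = Q / v = 372 / 177.1779 = 2.0996 cm^2

Final answer: 2.0996 cm^2


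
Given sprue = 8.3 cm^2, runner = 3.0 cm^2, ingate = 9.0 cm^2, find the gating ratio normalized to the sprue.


Sprue:Runner:Ingate = 1 : 3.0/8.3 : 9.0/8.3 = 1:0.36:1.08

Answer: 1:0.36:1.08


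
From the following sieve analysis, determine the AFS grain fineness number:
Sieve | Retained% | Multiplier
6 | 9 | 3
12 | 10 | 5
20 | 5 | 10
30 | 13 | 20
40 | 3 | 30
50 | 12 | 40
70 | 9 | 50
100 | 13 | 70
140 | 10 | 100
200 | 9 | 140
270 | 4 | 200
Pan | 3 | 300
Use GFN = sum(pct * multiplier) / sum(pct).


Formula: GFN = sum(pct * multiplier) / sum(pct)
sum(pct * multiplier) = 6277
sum(pct) = 100
GFN = 6277 / 100 = 62.77

Answer: 62.77


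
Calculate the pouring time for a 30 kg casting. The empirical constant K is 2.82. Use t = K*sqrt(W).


Formula: t = K * sqrt(W)
sqrt(W) = sqrt(30) = 5.47723
t = 2.82 * 5.47723 = 15.4458 s


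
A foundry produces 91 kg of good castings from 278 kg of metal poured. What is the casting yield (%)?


Formula: Casting Yield = (W_good / W_total) * 100
Yield = (91 kg / 278 kg) * 100 = 32.7338%

Answer: 32.7338%


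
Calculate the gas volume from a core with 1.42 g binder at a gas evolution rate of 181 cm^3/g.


Formula: V_gas = W_binder * gas_evolution_rate
V = 1.42 g * 181 cm^3/g = 257.0200 cm^3

Final answer: 257.0200 cm^3


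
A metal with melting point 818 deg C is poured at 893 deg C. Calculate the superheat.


Formula: Superheat = T_pour - T_melt
Superheat = 893 - 818 = 75 deg C

Final answer: 75 deg C


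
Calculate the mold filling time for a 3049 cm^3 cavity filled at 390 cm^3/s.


Formula: t_fill = V_mold / Q_flow
t = 3049 cm^3 / 390 cm^3/s = 7.8179 s

7.8179 s


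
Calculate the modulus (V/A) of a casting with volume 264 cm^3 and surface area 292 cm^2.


Formula: Casting Modulus M = V / A
M = 264 cm^3 / 292 cm^2 = 0.9041 cm

Answer: 0.9041 cm


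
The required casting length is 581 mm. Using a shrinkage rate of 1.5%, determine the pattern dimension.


Formula: L_pattern = L_casting * (1 + shrinkage_rate/100)
Shrinkage factor = 1 + 1.5/100 = 1.015
L_pattern = 581 mm * 1.015 = 589.7150 mm

Answer: 589.7150 mm


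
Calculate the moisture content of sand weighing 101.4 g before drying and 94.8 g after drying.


Formula: MC = (W_wet - W_dry) / W_wet * 100
Water mass = 101.4 - 94.8 = 6.6 g
MC = 6.6 / 101.4 * 100 = 6.5089%

6.5089%


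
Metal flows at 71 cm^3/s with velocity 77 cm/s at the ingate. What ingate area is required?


Formula: A_ingate = Q / v  (continuity equation)
A = 71 cm^3/s / 77 cm/s = 0.9221 cm^2

0.9221 cm^2


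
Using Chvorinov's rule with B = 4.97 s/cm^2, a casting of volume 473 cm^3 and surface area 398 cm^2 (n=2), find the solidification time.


Formula: t_s = B * (V/A)^n  (Chvorinov's rule, n=2)
Modulus M = V/A = 473/398 = 1.188442 cm
M^2 = 1.188442^2 = 1.412394 cm^2
t_s = 4.97 * 1.412394 = 7.0196 s

Answer: 7.0196 s


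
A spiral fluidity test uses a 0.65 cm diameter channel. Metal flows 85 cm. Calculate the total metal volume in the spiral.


Formula: V = pi * (d/2)^2 * L  (cylinder volume)
Radius = 0.65/2 = 0.325 cm
V = pi * 0.325^2 * 85 = 28.2056 cm^3

Final answer: 28.2056 cm^3


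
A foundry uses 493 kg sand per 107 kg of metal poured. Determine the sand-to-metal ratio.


Formula: Sand-to-Metal Ratio = W_sand / W_metal
Ratio = 493 kg / 107 kg = 4.6075

Answer: 4.6075


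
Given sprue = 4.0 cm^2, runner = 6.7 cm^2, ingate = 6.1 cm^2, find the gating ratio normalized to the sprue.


Sprue:Runner:Ingate = 1 : 6.7/4.0 : 6.1/4.0 = 1:1.68:1.53

Final answer: 1:1.68:1.53


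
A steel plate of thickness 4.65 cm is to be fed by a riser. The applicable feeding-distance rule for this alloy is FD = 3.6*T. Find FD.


Formula: FD = 3.6 * T  (riser feeding-distance rule)
FD = 3.6 * 4.65 cm = 16.7400 cm


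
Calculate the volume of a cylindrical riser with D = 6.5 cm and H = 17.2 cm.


Formula: V = pi * (D/2)^2 * H  (cylinder volume)
Radius = D/2 = 6.5/2 = 3.25 cm
V = pi * 3.25^2 * 17.2 = 570.7488 cm^3

Answer: 570.7488 cm^3


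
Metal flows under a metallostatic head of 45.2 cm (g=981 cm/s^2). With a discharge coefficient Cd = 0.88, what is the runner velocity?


Formula: v = Cd * sqrt(2 * g * h)  (Torricelli with discharge coefficient)
2*g*h = 2 * 981 * 45.2 = 88682.4 cm^2/s^2
sqrt(88682.4) = 297.79590 cm/s
v = 0.88 * 297.79590 = 262.0604 cm/s

Answer: 262.0604 cm/s


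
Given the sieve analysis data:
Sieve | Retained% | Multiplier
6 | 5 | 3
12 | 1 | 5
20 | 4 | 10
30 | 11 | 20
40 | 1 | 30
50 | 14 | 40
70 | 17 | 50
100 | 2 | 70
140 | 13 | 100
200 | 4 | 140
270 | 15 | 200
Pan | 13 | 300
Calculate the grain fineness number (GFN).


Formula: GFN = sum(pct * multiplier) / sum(pct)
sum(pct * multiplier) = 10620
sum(pct) = 100
GFN = 10620 / 100 = 106.20

Answer: 106.20


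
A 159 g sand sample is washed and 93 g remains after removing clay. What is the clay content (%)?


Formula: Clay% = (W_total - W_washed) / W_total * 100
Clay mass = 159 - 93 = 66 g
Clay% = 66 / 159 * 100 = 41.5094%


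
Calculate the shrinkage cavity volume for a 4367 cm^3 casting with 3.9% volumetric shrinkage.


Formula: V_shrink = V_casting * shrinkage_pct / 100
V_shrink = 4367 cm^3 * 3.9 / 100 = 170.3130 cm^3

170.3130 cm^3


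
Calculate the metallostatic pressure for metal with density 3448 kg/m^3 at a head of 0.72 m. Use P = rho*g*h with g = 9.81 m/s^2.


Formula: P = rho * g * h
rho * g = 3448 * 9.81 = 33824.88 N/m^3
P = 33824.88 * 0.72 = 24353.9136 Pa

24353.9136 Pa


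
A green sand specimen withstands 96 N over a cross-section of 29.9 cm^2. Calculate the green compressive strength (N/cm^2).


Formula: Compressive Strength = Force / Area
Strength = 96 N / 29.9 cm^2 = 3.2107 N/cm^2

Answer: 3.2107 N/cm^2


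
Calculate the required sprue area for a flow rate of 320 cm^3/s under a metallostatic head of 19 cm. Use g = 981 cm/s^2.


Formula: v = sqrt(2*g*h), A = Q/v
Velocity: v = sqrt(2 * 981 * 19) = sqrt(37278) = 193.0751 cm/s
Sprue area: A = Q / v = 320 / 193.0751 = 1.6574 cm^2

Final answer: 1.6574 cm^2


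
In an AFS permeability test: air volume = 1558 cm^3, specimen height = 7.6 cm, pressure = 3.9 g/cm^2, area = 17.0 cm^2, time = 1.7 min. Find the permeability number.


Formula: Permeability Number P = (V * H) / (p * A * t)
Numerator: V * H = 1558 * 7.6 = 11840.8
Denominator: p * A * t = 3.9 * 17.0 * 1.7 = 112.71
P = 11840.8 / 112.71 = 105.0555

105.0555


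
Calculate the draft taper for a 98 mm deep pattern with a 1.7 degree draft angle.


Formula: taper = depth * tan(draft_angle)
tan(1.7 deg) = 0.0296793
taper = 98 mm * 0.0296793 = 2.9086 mm

2.9086 mm


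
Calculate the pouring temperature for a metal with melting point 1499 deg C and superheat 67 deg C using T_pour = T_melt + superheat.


Formula: T_pour = T_melt + Superheat
T_pour = 1499 + 67 = 1566 deg C

Answer: 1566 deg C


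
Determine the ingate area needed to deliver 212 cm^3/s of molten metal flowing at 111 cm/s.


Formula: A_ingate = Q / v  (continuity equation)
A = 212 cm^3/s / 111 cm/s = 1.9099 cm^2


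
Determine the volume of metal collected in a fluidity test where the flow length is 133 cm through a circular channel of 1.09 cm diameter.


Formula: V = pi * (d/2)^2 * L  (cylinder volume)
Radius = 1.09/2 = 0.545 cm
V = pi * 0.545^2 * 133 = 124.1065 cm^3

124.1065 cm^3


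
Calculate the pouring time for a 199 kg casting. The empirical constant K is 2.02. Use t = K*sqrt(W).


Formula: t = K * sqrt(W)
sqrt(W) = sqrt(199) = 14.10674
t = 2.02 * 14.10674 = 28.4956 s

28.4956 s


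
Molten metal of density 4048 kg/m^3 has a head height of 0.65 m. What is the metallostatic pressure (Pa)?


Formula: P = rho * g * h
rho * g = 4048 * 9.81 = 39710.88 N/m^3
P = 39710.88 * 0.65 = 25812.0720 Pa


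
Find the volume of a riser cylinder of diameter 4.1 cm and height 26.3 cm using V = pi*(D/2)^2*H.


Formula: V = pi * (D/2)^2 * H  (cylinder volume)
Radius = D/2 = 4.1/2 = 2.05 cm
V = pi * 2.05^2 * 26.3 = 347.2269 cm^3

347.2269 cm^3


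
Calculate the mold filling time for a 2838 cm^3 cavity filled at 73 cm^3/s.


Formula: t_fill = V_mold / Q_flow
t = 2838 cm^3 / 73 cm^3/s = 38.8767 s

38.8767 s


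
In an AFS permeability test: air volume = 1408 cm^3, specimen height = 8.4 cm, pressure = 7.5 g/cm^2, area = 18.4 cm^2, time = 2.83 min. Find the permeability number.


Formula: Permeability Number P = (V * H) / (p * A * t)
Numerator: V * H = 1408 * 8.4 = 11827.2
Denominator: p * A * t = 7.5 * 18.4 * 2.83 = 390.54
P = 11827.2 / 390.54 = 30.2842


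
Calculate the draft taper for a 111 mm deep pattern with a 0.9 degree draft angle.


Formula: taper = depth * tan(draft_angle)
tan(0.9 deg) = 0.0157093
taper = 111 mm * 0.0157093 = 1.7437 mm

1.7437 mm


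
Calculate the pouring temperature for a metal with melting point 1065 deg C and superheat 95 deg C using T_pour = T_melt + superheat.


Formula: T_pour = T_melt + Superheat
T_pour = 1065 + 95 = 1160 deg C

Answer: 1160 deg C


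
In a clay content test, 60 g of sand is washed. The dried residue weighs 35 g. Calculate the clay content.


Formula: Clay% = (W_total - W_washed) / W_total * 100
Clay mass = 60 - 35 = 25 g
Clay% = 25 / 60 * 100 = 41.6667%

Final answer: 41.6667%


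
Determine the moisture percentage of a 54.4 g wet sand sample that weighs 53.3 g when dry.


Formula: MC = (W_wet - W_dry) / W_wet * 100
Water mass = 54.4 - 53.3 = 1.1 g
MC = 1.1 / 54.4 * 100 = 2.0221%

2.0221%


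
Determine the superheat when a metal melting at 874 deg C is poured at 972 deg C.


Formula: Superheat = T_pour - T_melt
Superheat = 972 - 874 = 98 deg C


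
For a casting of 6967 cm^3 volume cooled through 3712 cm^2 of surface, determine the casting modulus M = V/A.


Formula: Casting Modulus M = V / A
M = 6967 cm^3 / 3712 cm^2 = 1.8769 cm


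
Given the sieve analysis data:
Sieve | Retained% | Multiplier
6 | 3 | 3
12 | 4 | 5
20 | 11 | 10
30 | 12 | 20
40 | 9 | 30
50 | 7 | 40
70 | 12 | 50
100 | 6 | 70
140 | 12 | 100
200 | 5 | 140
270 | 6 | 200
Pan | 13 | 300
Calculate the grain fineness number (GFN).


Formula: GFN = sum(pct * multiplier) / sum(pct)
sum(pct * multiplier) = 8949
sum(pct) = 100
GFN = 8949 / 100 = 89.49

Final answer: 89.49


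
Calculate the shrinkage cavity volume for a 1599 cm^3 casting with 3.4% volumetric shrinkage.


Formula: V_shrink = V_casting * shrinkage_pct / 100
V_shrink = 1599 cm^3 * 3.4 / 100 = 54.3660 cm^3

54.3660 cm^3


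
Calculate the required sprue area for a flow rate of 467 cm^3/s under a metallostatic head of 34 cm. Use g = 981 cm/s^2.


Formula: v = sqrt(2*g*h), A = Q/v
Velocity: v = sqrt(2 * 981 * 34) = sqrt(66708) = 258.2789 cm/s
Sprue area: A = Q / v = 467 / 258.2789 = 1.8081 cm^2

Final answer: 1.8081 cm^2


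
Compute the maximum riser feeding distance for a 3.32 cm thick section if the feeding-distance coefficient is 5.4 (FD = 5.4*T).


Formula: FD = 5.4 * T  (riser feeding-distance rule)
FD = 5.4 * 3.32 cm = 17.9280 cm

Final answer: 17.9280 cm


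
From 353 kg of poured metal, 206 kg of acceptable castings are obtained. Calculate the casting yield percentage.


Formula: Casting Yield = (W_good / W_total) * 100
Yield = (206 kg / 353 kg) * 100 = 58.3569%

Final answer: 58.3569%


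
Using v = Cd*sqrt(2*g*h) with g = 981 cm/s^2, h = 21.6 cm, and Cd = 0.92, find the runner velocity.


Formula: v = Cd * sqrt(2 * g * h)  (Torricelli with discharge coefficient)
2*g*h = 2 * 981 * 21.6 = 42379.2 cm^2/s^2
sqrt(42379.2) = 205.86209 cm/s
v = 0.92 * 205.86209 = 189.3931 cm/s


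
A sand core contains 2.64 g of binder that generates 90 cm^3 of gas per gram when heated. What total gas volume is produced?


Formula: V_gas = W_binder * gas_evolution_rate
V = 2.64 g * 90 cm^3/g = 237.6000 cm^3

Answer: 237.6000 cm^3


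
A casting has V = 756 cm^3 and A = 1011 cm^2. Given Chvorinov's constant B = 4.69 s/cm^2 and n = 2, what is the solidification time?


Formula: t_s = B * (V/A)^n  (Chvorinov's rule, n=2)
Modulus M = V/A = 756/1011 = 0.747774 cm
M^2 = 0.747774^2 = 0.559166 cm^2
t_s = 4.69 * 0.559166 = 2.6225 s

Final answer: 2.6225 s


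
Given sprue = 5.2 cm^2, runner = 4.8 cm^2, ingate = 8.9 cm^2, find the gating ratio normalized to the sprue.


Sprue:Runner:Ingate = 1 : 4.8/5.2 : 8.9/5.2 = 1:0.92:1.71

Answer: 1:0.92:1.71


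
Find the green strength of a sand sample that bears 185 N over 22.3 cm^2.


Formula: Compressive Strength = Force / Area
Strength = 185 N / 22.3 cm^2 = 8.2960 N/cm^2


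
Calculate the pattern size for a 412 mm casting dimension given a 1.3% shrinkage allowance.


Formula: L_pattern = L_casting * (1 + shrinkage_rate/100)
Shrinkage factor = 1 + 1.3/100 = 1.013
L_pattern = 412 mm * 1.013 = 417.3560 mm

Final answer: 417.3560 mm


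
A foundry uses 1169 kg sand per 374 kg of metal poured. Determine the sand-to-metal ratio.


Formula: Sand-to-Metal Ratio = W_sand / W_metal
Ratio = 1169 kg / 374 kg = 3.1257

3.1257


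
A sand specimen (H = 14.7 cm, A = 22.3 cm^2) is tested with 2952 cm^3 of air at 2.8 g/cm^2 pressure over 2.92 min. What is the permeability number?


Formula: Permeability Number P = (V * H) / (p * A * t)
Numerator: V * H = 2952 * 14.7 = 43394.4
Denominator: p * A * t = 2.8 * 22.3 * 2.92 = 182.3248
P = 43394.4 / 182.3248 = 238.0060

Final answer: 238.0060


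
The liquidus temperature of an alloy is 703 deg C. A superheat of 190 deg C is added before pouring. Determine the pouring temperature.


Formula: T_pour = T_melt + Superheat
T_pour = 703 + 190 = 893 deg C

893 deg C


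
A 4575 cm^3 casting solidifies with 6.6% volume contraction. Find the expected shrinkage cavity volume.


Formula: V_shrink = V_casting * shrinkage_pct / 100
V_shrink = 4575 cm^3 * 6.6 / 100 = 301.9500 cm^3

301.9500 cm^3


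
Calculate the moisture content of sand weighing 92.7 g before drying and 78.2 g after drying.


Formula: MC = (W_wet - W_dry) / W_wet * 100
Water mass = 92.7 - 78.2 = 14.5 g
MC = 14.5 / 92.7 * 100 = 15.6419%

Final answer: 15.6419%


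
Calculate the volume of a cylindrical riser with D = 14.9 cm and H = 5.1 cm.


Formula: V = pi * (D/2)^2 * H  (cylinder volume)
Radius = D/2 = 14.9/2 = 7.45 cm
V = pi * 7.45^2 * 5.1 = 889.2679 cm^3

Final answer: 889.2679 cm^3


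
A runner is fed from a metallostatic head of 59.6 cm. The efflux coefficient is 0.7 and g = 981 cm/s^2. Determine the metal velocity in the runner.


Formula: v = Cd * sqrt(2 * g * h)  (Torricelli with discharge coefficient)
2*g*h = 2 * 981 * 59.6 = 116935.2 cm^2/s^2
sqrt(116935.2) = 341.95789 cm/s
v = 0.7 * 341.95789 = 239.3705 cm/s

Answer: 239.3705 cm/s


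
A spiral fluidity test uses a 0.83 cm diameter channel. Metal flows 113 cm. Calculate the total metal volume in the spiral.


Formula: V = pi * (d/2)^2 * L  (cylinder volume)
Radius = 0.83/2 = 0.415 cm
V = pi * 0.415^2 * 113 = 61.1399 cm^3

Answer: 61.1399 cm^3


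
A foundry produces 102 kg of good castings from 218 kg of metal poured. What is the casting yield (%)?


Formula: Casting Yield = (W_good / W_total) * 100
Yield = (102 kg / 218 kg) * 100 = 46.7890%

Final answer: 46.7890%


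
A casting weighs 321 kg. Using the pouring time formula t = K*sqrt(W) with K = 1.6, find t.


Formula: t = K * sqrt(W)
sqrt(W) = sqrt(321) = 17.91647
t = 1.6 * 17.91647 = 28.6664 s

28.6664 s


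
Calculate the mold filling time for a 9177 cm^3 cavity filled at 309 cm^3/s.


Formula: t_fill = V_mold / Q_flow
t = 9177 cm^3 / 309 cm^3/s = 29.6990 s

Answer: 29.6990 s


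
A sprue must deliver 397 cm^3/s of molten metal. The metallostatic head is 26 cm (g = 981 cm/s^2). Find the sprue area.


Formula: v = sqrt(2*g*h), A = Q/v
Velocity: v = sqrt(2 * 981 * 26) = sqrt(51012) = 225.8584 cm/s
Sprue area: A = Q / v = 397 / 225.8584 = 1.7577 cm^2

Final answer: 1.7577 cm^2


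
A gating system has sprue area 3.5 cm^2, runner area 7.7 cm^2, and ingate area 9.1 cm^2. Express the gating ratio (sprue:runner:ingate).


Sprue:Runner:Ingate = 1 : 7.7/3.5 : 9.1/3.5 = 1:2.20:2.60

Final answer: 1:2.20:2.60


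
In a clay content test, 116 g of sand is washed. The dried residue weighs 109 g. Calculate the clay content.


Formula: Clay% = (W_total - W_washed) / W_total * 100
Clay mass = 116 - 109 = 7 g
Clay% = 7 / 116 * 100 = 6.0345%

Final answer: 6.0345%


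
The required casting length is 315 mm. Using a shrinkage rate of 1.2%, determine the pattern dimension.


Formula: L_pattern = L_casting * (1 + shrinkage_rate/100)
Shrinkage factor = 1 + 1.2/100 = 1.012
L_pattern = 315 mm * 1.012 = 318.7800 mm

318.7800 mm


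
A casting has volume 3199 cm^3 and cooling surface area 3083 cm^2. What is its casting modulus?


Formula: Casting Modulus M = V / A
M = 3199 cm^3 / 3083 cm^2 = 1.0376 cm

Final answer: 1.0376 cm


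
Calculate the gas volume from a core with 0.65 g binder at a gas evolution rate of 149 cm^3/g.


Formula: V_gas = W_binder * gas_evolution_rate
V = 0.65 g * 149 cm^3/g = 96.8500 cm^3


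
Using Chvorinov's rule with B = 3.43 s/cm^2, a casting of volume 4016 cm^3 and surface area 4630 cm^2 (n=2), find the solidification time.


Formula: t_s = B * (V/A)^n  (Chvorinov's rule, n=2)
Modulus M = V/A = 4016/4630 = 0.867387 cm
M^2 = 0.867387^2 = 0.752360 cm^2
t_s = 3.43 * 0.752360 = 2.5806 s

Final answer: 2.5806 s


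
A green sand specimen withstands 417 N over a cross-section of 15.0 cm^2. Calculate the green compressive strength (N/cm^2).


Formula: Compressive Strength = Force / Area
Strength = 417 N / 15.0 cm^2 = 27.8000 N/cm^2

Answer: 27.8000 N/cm^2


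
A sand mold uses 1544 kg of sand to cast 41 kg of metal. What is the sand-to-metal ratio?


Formula: Sand-to-Metal Ratio = W_sand / W_metal
Ratio = 1544 kg / 41 kg = 37.6585

Final answer: 37.6585


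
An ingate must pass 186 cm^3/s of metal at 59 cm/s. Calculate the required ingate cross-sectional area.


Formula: A_ingate = Q / v  (continuity equation)
A = 186 cm^3/s / 59 cm/s = 3.1525 cm^2

Final answer: 3.1525 cm^2


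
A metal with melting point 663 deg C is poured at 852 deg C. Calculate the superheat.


Formula: Superheat = T_pour - T_melt
Superheat = 852 - 663 = 189 deg C

Answer: 189 deg C


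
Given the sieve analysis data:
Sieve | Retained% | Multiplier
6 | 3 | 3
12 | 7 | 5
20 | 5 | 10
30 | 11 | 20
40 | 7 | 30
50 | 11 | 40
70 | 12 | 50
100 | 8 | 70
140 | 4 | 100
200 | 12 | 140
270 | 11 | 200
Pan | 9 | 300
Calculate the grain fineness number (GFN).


Formula: GFN = sum(pct * multiplier) / sum(pct)
sum(pct * multiplier) = 9104
sum(pct) = 100
GFN = 9104 / 100 = 91.04

Final answer: 91.04


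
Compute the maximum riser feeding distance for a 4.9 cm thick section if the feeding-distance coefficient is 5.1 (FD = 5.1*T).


Formula: FD = 5.1 * T  (riser feeding-distance rule)
FD = 5.1 * 4.9 cm = 24.9900 cm

Answer: 24.9900 cm


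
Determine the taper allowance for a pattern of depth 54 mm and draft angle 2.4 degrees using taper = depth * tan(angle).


Formula: taper = depth * tan(draft_angle)
tan(2.4 deg) = 0.0419124
taper = 54 mm * 0.0419124 = 2.2633 mm

2.2633 mm


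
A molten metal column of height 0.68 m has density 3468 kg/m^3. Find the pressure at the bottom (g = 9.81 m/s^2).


Formula: P = rho * g * h
rho * g = 3468 * 9.81 = 34021.08 N/m^3
P = 34021.08 * 0.68 = 23134.3344 Pa

23134.3344 Pa


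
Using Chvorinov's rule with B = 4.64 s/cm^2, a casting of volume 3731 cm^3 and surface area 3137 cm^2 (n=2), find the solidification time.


Formula: t_s = B * (V/A)^n  (Chvorinov's rule, n=2)
Modulus M = V/A = 3731/3137 = 1.189353 cm
M^2 = 1.189353^2 = 1.414561 cm^2
t_s = 4.64 * 1.414561 = 6.5636 s

6.5636 s


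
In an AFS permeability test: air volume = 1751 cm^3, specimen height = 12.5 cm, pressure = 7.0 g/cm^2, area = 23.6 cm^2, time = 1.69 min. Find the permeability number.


Formula: Permeability Number P = (V * H) / (p * A * t)
Numerator: V * H = 1751 * 12.5 = 21887.5
Denominator: p * A * t = 7.0 * 23.6 * 1.69 = 279.188
P = 21887.5 / 279.188 = 78.3970


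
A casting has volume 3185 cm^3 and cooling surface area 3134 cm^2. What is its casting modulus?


Formula: Casting Modulus M = V / A
M = 3185 cm^3 / 3134 cm^2 = 1.0163 cm

1.0163 cm


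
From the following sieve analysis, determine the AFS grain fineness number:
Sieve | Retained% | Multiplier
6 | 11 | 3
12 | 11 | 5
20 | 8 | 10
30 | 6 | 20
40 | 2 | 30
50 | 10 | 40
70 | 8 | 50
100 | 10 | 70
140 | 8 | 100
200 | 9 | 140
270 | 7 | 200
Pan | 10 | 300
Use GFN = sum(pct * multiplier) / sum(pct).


Formula: GFN = sum(pct * multiplier) / sum(pct)
sum(pct * multiplier) = 8308
sum(pct) = 100
GFN = 8308 / 100 = 83.08

Answer: 83.08


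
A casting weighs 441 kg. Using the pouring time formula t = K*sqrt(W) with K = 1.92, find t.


Formula: t = K * sqrt(W)
sqrt(W) = sqrt(441) = 21.00000
t = 1.92 * 21.00000 = 40.3200 s

40.3200 s


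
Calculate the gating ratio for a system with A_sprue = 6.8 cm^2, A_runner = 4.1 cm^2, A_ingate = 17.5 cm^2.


Sprue:Runner:Ingate = 1 : 4.1/6.8 : 17.5/6.8 = 1:0.60:2.57

Answer: 1:0.60:2.57


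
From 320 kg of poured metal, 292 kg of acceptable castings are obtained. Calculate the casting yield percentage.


Formula: Casting Yield = (W_good / W_total) * 100
Yield = (292 kg / 320 kg) * 100 = 91.2500%

Final answer: 91.2500%


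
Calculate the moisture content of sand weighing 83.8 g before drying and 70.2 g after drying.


Formula: MC = (W_wet - W_dry) / W_wet * 100
Water mass = 83.8 - 70.2 = 13.6 g
MC = 13.6 / 83.8 * 100 = 16.2291%

16.2291%


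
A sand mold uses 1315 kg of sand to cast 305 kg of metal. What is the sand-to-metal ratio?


Formula: Sand-to-Metal Ratio = W_sand / W_metal
Ratio = 1315 kg / 305 kg = 4.3115

Final answer: 4.3115


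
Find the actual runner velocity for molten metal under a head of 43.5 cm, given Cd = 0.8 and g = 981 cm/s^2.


Formula: v = Cd * sqrt(2 * g * h)  (Torricelli with discharge coefficient)
2*g*h = 2 * 981 * 43.5 = 85347.0 cm^2/s^2
sqrt(85347.0) = 292.14209 cm/s
v = 0.8 * 292.14209 = 233.7137 cm/s

233.7137 cm/s


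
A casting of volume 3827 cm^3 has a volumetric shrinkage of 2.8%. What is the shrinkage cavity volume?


Formula: V_shrink = V_casting * shrinkage_pct / 100
V_shrink = 3827 cm^3 * 2.8 / 100 = 107.1560 cm^3

107.1560 cm^3


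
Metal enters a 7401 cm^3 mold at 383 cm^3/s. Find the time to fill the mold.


Formula: t_fill = V_mold / Q_flow
t = 7401 cm^3 / 383 cm^3/s = 19.3238 s

Answer: 19.3238 s


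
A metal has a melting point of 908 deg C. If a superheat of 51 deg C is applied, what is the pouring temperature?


Formula: T_pour = T_melt + Superheat
T_pour = 908 + 51 = 959 deg C


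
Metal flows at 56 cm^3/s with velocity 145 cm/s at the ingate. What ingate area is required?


Formula: A_ingate = Q / v  (continuity equation)
A = 56 cm^3/s / 145 cm/s = 0.3862 cm^2

Final answer: 0.3862 cm^2


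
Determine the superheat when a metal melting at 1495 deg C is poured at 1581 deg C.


Formula: Superheat = T_pour - T_melt
Superheat = 1581 - 1495 = 86 deg C

Final answer: 86 deg C


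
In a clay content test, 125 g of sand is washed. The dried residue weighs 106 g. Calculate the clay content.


Formula: Clay% = (W_total - W_washed) / W_total * 100
Clay mass = 125 - 106 = 19 g
Clay% = 19 / 125 * 100 = 15.2000%

15.2000%


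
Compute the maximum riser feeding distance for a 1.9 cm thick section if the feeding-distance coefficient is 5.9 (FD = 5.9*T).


Formula: FD = 5.9 * T  (riser feeding-distance rule)
FD = 5.9 * 1.9 cm = 11.2100 cm


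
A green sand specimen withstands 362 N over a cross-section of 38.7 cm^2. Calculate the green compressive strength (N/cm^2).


Formula: Compressive Strength = Force / Area
Strength = 362 N / 38.7 cm^2 = 9.3540 N/cm^2

Answer: 9.3540 N/cm^2


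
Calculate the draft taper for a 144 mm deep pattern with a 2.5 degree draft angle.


Formula: taper = depth * tan(draft_angle)
tan(2.5 deg) = 0.0436609
taper = 144 mm * 0.0436609 = 6.2872 mm

Answer: 6.2872 mm


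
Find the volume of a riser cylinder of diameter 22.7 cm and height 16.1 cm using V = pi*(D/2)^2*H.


Formula: V = pi * (D/2)^2 * H  (cylinder volume)
Radius = D/2 = 22.7/2 = 11.35 cm
V = pi * 11.35^2 * 16.1 = 6515.7959 cm^3

Final answer: 6515.7959 cm^3


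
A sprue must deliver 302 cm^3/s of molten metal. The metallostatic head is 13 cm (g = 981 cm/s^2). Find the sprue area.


Formula: v = sqrt(2*g*h), A = Q/v
Velocity: v = sqrt(2 * 981 * 13) = sqrt(25506) = 159.7060 cm/s
Sprue area: A = Q / v = 302 / 159.7060 = 1.8910 cm^2

Answer: 1.8910 cm^2


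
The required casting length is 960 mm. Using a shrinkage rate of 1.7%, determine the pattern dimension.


Formula: L_pattern = L_casting * (1 + shrinkage_rate/100)
Shrinkage factor = 1 + 1.7/100 = 1.017
L_pattern = 960 mm * 1.017 = 976.3200 mm

976.3200 mm


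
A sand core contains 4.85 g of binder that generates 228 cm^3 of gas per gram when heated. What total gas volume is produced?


Formula: V_gas = W_binder * gas_evolution_rate
V = 4.85 g * 228 cm^3/g = 1105.8000 cm^3

Answer: 1105.8000 cm^3


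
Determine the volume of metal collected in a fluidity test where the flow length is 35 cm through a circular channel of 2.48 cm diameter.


Formula: V = pi * (d/2)^2 * L  (cylinder volume)
Radius = 2.48/2 = 1.24 cm
V = pi * 1.24^2 * 35 = 169.0680 cm^3

Answer: 169.0680 cm^3


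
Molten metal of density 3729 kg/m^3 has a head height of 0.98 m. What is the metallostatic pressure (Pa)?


Formula: P = rho * g * h
rho * g = 3729 * 9.81 = 36581.49 N/m^3
P = 36581.49 * 0.98 = 35849.8602 Pa

Answer: 35849.8602 Pa


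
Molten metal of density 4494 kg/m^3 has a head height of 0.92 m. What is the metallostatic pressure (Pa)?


Formula: P = rho * g * h
rho * g = 4494 * 9.81 = 44086.14 N/m^3
P = 44086.14 * 0.92 = 40559.2488 Pa

Final answer: 40559.2488 Pa


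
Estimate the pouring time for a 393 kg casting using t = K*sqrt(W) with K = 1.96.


Formula: t = K * sqrt(W)
sqrt(W) = sqrt(393) = 19.82423
t = 1.96 * 19.82423 = 38.8555 s

Final answer: 38.8555 s


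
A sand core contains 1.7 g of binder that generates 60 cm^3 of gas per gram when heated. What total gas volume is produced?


Formula: V_gas = W_binder * gas_evolution_rate
V = 1.7 g * 60 cm^3/g = 102.0000 cm^3

Answer: 102.0000 cm^3


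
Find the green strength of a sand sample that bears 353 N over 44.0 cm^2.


Formula: Compressive Strength = Force / Area
Strength = 353 N / 44.0 cm^2 = 8.0227 N/cm^2

8.0227 N/cm^2


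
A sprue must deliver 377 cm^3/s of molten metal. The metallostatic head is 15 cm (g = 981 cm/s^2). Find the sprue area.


Formula: v = sqrt(2*g*h), A = Q/v
Velocity: v = sqrt(2 * 981 * 15) = sqrt(29430) = 171.5517 cm/s
Sprue area: A = Q / v = 377 / 171.5517 = 2.1976 cm^2

Answer: 2.1976 cm^2
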